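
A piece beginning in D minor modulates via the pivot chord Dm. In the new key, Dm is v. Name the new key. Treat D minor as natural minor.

The numeral v denotes a minor triad on scale degree 5. With D on degree 5, the tonic of the new key is G.
Degree 5 carries a minor triad in natural-minor keys, so the destination is G minor.
Check: the diatonic triads of G minor (natural minor) are Gm (i), Adim (ii°), Bb (III), Cm (iv), Dm (v), Eb (VI), F (VII) — Dm is indeed v.

G minor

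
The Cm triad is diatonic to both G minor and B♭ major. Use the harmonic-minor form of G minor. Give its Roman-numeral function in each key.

The scale of G minor (harmonic minor) is G A B♭ C D E♭ F♯; C is degree 4, and the triad built there (C-E♭-G) is minor, so it is iv.
The scale of B♭ major is B♭ C D E♭ F G A; C is degree 2, and the triad built there (C-E♭-G) is minor, so it is ii.

iv in G minor; ii in B♭ major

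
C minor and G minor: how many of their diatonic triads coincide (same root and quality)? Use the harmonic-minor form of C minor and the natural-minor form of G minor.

1

Diatonic triads of C minor (harmonic minor): C minor (i), D diminished (ii°), Eb augmented (III+), F minor (iv), G major (V), Ab major (VI), B diminished (vii°).
Diatonic triads of G minor (natural minor): G minor (i), A diminished (ii°), Bb major (III), C minor (iv), D minor (v), Eb major (VI), F major (VII).
Matching root and quality in both lists: C minor.
That gives 1 common triad.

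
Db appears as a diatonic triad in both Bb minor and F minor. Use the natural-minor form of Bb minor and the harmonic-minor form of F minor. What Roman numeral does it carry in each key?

III in Bb minor; VI in F minor

The scale of Bb minor (natural minor) is Bb C Db Eb F Gb Ab; Db is degree 3, and the triad built there (Db-F-Ab) is major, so it is III.
The scale of F minor (harmonic minor) is F G Ab Bb C Db E; Db is degree 6, and the triad built there (Db-F-Ab) is major, so it is VI.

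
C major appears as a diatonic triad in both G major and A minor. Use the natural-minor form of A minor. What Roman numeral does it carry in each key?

The scale of G major is G A B C D E F#; C is degree 4, and the triad built there (C-E-G) is major, so it is IV.
The scale of A minor (natural minor) is A B C D E F G; C is degree 3, and the triad built there (C-E-G) is major, so it is III.

IV in G major; III in A minor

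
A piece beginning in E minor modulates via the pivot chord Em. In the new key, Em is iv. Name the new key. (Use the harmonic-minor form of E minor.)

The numeral iv denotes a minor triad on scale degree 4. With E on degree 4, the tonic of the new key is B.
Degree 4 carries a minor triad in minor keys, so the destination is B minor.
Check: the diatonic triads of B minor (natural minor) are Bm (i), C#dim (ii°), D (III), Em (iv), F#m (v), G (VI), A (VII) — Em is indeed iv.

B minor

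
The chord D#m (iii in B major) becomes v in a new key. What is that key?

G# minor

The numeral v denotes a minor triad on scale degree 5. With D# on degree 5, the tonic of the new key is G#.
Degree 5 carries a minor triad in natural-minor keys, so the destination is G# minor.
Check: the diatonic triads of G# minor (natural minor) are G#m (i), A#dim (ii°), B (III), C#m (iv), D#m (v), E (VI), F# (VII) — D#m is indeed v.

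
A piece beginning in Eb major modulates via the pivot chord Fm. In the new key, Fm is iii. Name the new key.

The numeral iii denotes a minor triad on scale degree 3. With F on degree 3, the tonic of the new key is Db.
Degree 3 carries a minor triad in major keys, so the destination is Db major.
Check: the diatonic triads of Db major are Db (I), Ebm (ii), Fm (iii), Gb (IV), Ab (V), Bbm (vi), Cdim (vii°) — Fm is indeed iii.

Db major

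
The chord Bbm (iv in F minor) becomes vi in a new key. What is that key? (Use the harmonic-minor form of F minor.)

The numeral vi denotes a minor triad on scale degree 6. With Bb on degree 6, the tonic of the new key is Db.
Degree 6 carries a minor triad in major keys, so the destination is Db major.
Check: the diatonic triads of Db major are Db (I), Ebm (ii), Fm (iii), Gb (IV), Ab (V), Bbm (vi), Cdim (vii°) — Bbm is indeed vi.

Db major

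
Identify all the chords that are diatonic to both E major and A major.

Triads in E major: E (I), F#m (ii), G#m (iii), A (IV), B (V), C#m (vi), D#dim (vii°).
Triads in A major: A (I), Bm (ii), C#m (iii), D (IV), E (V), F#m (vi), G#dim (vii°).
Shared triads with their functions: E (I in E major, V in A major); F#m (ii in E major, vi in A major); A (IV in E major, I in A major); C#m (vi in E major, iii in A major).

E, F#m, A, C#m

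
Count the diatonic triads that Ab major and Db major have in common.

Diatonic triads of Ab major: Ab major (I), Bb minor (ii), C minor (iii), Db major (IV), Eb major (V), F minor (vi), G diminished (vii°).
Diatonic triads of Db major: Db major (I), Eb minor (ii), F minor (iii), Gb major (IV), Ab major (V), Bb minor (vi), C diminished (vii°).
Matching root and quality in both lists: Ab major, Bb minor, Db major, F minor.
That gives 4 common triads.

4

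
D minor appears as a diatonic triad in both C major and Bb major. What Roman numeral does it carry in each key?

ii in C major; iii in Bb major

The scale of C major is C D E F G A B; D is degree 2, and the triad built there (D-F-A) is minor, so it is ii.
The scale of Bb major is Bb C D Eb F G A; D is degree 3, and the triad built there (D-F-A) is minor, so it is iii.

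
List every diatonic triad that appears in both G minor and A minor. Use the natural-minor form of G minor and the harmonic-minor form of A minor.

Triads in G minor (natural minor): Gm (i), Adim (ii°), B♭ (III), Cm (iv), Dm (v), E♭ (VI), F (VII).
Triads in A minor (harmonic minor): Am (i), Bdim (ii°), Caug (III+), Dm (iv), E (V), F (VI), G♯dim (vii°).
Shared triads with their functions: Dm (v in G minor, iv in A minor); F (VII in G minor, VI in A minor).

Dm, F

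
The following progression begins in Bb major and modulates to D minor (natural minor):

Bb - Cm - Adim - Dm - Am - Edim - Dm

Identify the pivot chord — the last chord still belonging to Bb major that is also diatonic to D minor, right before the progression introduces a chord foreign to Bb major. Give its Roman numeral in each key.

Dm — iii in Bb major, i in D minor

Chords diatonic to Bb major: Bb, Cm, Dm, Eb, F, Gm, Adim.
Reading the progression, the first chord not in that set is Am, so the modulation leaves Bb major there.
The chord immediately before Am is Dm, which is diatonic to both keys: iii in Bb major and i in D minor.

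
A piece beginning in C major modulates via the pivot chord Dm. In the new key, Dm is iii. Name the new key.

Bb major

The numeral iii denotes a minor triad on scale degree 3. With D on degree 3, the tonic of the new key is Bb.
Degree 3 carries a minor triad in major keys, so the destination is Bb major.
Check: the diatonic triads of Bb major are Bb (I), Cm (ii), Dm (iii), Eb (IV), F (V), Gm (vi), Adim (vii°) — Dm is indeed iii.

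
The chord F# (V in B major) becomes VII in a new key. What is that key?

The numeral VII denotes a major triad on scale degree 7. With F# on degree 7, the tonic of the new key is G#.
Degree 7 carries a major triad in natural-minor keys, so the destination is G# minor.
Check: the diatonic triads of G# minor (natural minor) are G#m (i), A#dim (ii°), B (III), C#m (iv), D#m (v), E (VI), F# (VII) — F# is indeed VII.

G# minor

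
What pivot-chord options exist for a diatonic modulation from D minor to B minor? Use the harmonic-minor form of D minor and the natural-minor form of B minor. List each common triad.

A, C♯dim

Triads in D minor (harmonic minor): Dm (i), Edim (ii°), Faug (III+), Gm (iv), A (V), B♭ (VI), C♯dim (vii°).
Triads in B minor (natural minor): Bm (i), C♯dim (ii°), D (III), Em (iv), F♯m (v), G (VI), A (VII).
Shared triads with their functions: A (V in D minor, VII in B minor); C♯dim (vii° in D minor, ii° in B minor).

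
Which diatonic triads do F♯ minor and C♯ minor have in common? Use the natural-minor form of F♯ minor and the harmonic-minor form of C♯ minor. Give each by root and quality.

F♯m, A, C♯m

Triads in F♯ minor (natural minor): F♯m (i), G♯dim (ii°), A (III), Bm (iv), C♯m (v), D (VI), E (VII).
Triads in C♯ minor (harmonic minor): C♯m (i), D♯dim (ii°), Eaug (III+), F♯m (iv), G♯ (V), A (VI), B♯dim (vii°).
Shared triads with their functions: F♯m (i in F♯ minor, iv in C♯ minor); A (III in F♯ minor, VI in C♯ minor); C♯m (v in F♯ minor, i in C♯ minor).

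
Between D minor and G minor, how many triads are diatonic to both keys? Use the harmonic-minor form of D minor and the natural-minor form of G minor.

3

Diatonic triads of D minor (harmonic minor): Dm (i), Edim (ii°), Faug (III+), Gm (iv), A (V), Bb (VI), C#dim (vii°).
Diatonic triads of G minor (natural minor): Gm (i), Adim (ii°), Bb (III), Cm (iv), Dm (v), Eb (VI), F (VII).
Matching root and quality in both lists: Dm, Gm, Bb.
That gives 3 common triads.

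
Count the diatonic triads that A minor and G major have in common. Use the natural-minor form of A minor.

4

Diatonic triads of A minor (natural minor): Am (i), Bdim (ii°), C (III), Dm (iv), Em (v), F (VI), G (VII).
Diatonic triads of G major: G (I), Am (ii), Bm (iii), C (IV), D (V), Em (vi), F#dim (vii°).
Matching root and quality in both lists: Am, C, Em, G.
That gives 4 common triads.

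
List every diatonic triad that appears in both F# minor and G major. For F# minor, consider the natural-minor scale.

Bm, D

Triads in F# minor (natural minor): F#m (i), G#dim (ii°), A (III), Bm (iv), C#m (v), D (VI), E (VII).
Triads in G major: G (I), Am (ii), Bm (iii), C (IV), D (V), Em (vi), F#dim (vii°).
Shared triads with their functions: Bm (iv in F# minor, iii in G major); D (VI in F# minor, V in G major).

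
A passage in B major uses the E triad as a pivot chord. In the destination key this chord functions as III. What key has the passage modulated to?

C♯ minor

The numeral III denotes a major triad on scale degree 3. With E on degree 3, the tonic of the new key is C♯.
Degree 3 carries a major triad in natural-minor keys, so the destination is C♯ minor.
Check: the diatonic triads of C♯ minor (natural minor) are C♯m (i), D♯dim (ii°), E (III), F♯m (iv), G♯m (v), A (VI), B (VII) — E is indeed III.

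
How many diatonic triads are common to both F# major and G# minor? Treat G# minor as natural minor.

Diatonic triads of F# major: F# (I), G#m (ii), A#m (iii), B (IV), C# (V), D#m (vi), E#dim (vii°).
Diatonic triads of G# minor (natural minor): G#m (i), A#dim (ii°), B (III), C#m (iv), D#m (v), E (VI), F# (VII).
Matching root and quality in both lists: F#, G#m, B, D#m.
That gives 4 common triads.

4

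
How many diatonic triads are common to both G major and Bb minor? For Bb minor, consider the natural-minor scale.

0

Diatonic triads of G major: G major (I), A minor (ii), B minor (iii), C major (IV), D major (V), E minor (vi), F# diminished (vii°).
Diatonic triads of Bb minor (natural minor): Bb minor (i), C diminished (ii°), Db major (III), Eb minor (iv), F minor (v), Gb major (VI), Ab major (VII).
No triad has the same root and quality in both keys.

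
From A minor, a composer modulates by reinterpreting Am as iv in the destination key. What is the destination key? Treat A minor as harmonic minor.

The numeral iv denotes a minor triad on scale degree 4. With A on degree 4, the tonic of the new key is E.
Degree 4 carries a minor triad in minor keys, so the destination is E minor.
Check: the diatonic triads of E minor (natural minor) are Em (i), F#dim (ii°), G (III), Am (iv), Bm (v), C (VI), D (VII) — Am is indeed iv.

E minor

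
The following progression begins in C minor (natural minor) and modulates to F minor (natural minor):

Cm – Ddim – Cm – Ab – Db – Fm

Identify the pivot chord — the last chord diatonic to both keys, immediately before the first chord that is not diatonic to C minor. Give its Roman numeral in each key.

Chords diatonic to C minor: Cm, Ddim, Eb, Fm, Gm, Ab, Bb.
Reading the progression, the first chord not in that set is Db, so the modulation leaves C minor there.
The chord immediately before Db is Ab, which is diatonic to both keys: VI in C minor and III in F minor.

Ab — VI in C minor, III in F minor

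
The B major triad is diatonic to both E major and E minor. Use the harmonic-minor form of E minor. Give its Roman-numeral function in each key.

V in E major; V in E minor

The scale of E major is E F# G# A B C# D#; B is degree 5, and the triad built there (B-D#-F#) is major, so it is V.
The scale of E minor (harmonic minor) is E F# G A B C D#; B is degree 5, and the triad built there (B-D#-F#) is major, so it is V.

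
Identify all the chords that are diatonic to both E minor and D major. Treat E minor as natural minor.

Triads in E minor (natural minor): E minor (i), F# diminished (ii°), G major (III), A minor (iv), B minor (v), C major (VI), D major (VII).
Triads in D major: D major (I), E minor (ii), F# minor (iii), G major (IV), A major (V), B minor (vi), C# diminished (vii°).
Shared triads with their functions: E minor (i in E minor, ii in D major); G major (III in E minor, IV in D major); B minor (v in E minor, vi in D major); D major (VII in E minor, I in D major).

Em, G, Bm, D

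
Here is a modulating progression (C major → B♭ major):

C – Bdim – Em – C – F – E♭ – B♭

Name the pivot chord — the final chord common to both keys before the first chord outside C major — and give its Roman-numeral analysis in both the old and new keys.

Chords diatonic to C major: C, Dm, Em, F, G, Am, Bdim.
Reading the progression, the first chord not in that set is E♭, so the modulation leaves C major there.
The chord immediately before E♭ is F, which is diatonic to both keys: IV in C major and V in B♭ major.

F — IV in C major, V in B♭ major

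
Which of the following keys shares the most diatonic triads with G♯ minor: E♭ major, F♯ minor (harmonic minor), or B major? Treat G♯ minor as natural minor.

Triads of G♯ minor (natural minor): G♯m (i), A♯dim (ii°), B (III), C♯m (iv), D♯m (v), E (VI), F♯ (VII).
E♭ major shares 0: none.
F♯ minor (harmonic minor) shares 0: none.
B major shares 7: G♯m, A♯dim, B, C♯m, D♯m, E, F♯.
The most common triads (7) are shared with B major.

B major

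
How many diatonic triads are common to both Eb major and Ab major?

Diatonic triads of Eb major: Eb (I), Fm (ii), Gm (iii), Ab (IV), Bb (V), Cm (vi), Ddim (vii°).
Diatonic triads of Ab major: Ab (I), Bbm (ii), Cm (iii), Db (IV), Eb (V), Fm (vi), Gdim (vii°).
Matching root and quality in both lists: Eb, Fm, Ab, Cm.
That gives 4 common triads.

4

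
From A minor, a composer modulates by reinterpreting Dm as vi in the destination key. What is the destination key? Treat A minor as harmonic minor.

The numeral vi denotes a minor triad on scale degree 6. With D on degree 6, the tonic of the new key is F.
Degree 6 carries a minor triad in major keys, so the destination is F major.
Check: the diatonic triads of F major are F (I), Gm (ii), Am (iii), B♭ (IV), C (V), Dm (vi), Edim (vii°) — Dm is indeed vi.

F major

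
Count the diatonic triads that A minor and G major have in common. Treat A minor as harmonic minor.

Diatonic triads of A minor (harmonic minor): A minor (i), B diminished (ii°), C augmented (III+), D minor (iv), E major (V), F major (VI), G# diminished (vii°).
Diatonic triads of G major: G major (I), A minor (ii), B minor (iii), C major (IV), D major (V), E minor (vi), F# diminished (vii°).
Matching root and quality in both lists: A minor.
That gives 1 common triad.

1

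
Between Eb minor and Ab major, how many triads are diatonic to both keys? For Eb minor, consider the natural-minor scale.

Diatonic triads of Eb minor (natural minor): Ebm (i), Fdim (ii°), Gb (III), Abm (iv), Bbm (v), Cb (VI), Db (VII).
Diatonic triads of Ab major: Ab (I), Bbm (ii), Cm (iii), Db (IV), Eb (V), Fm (vi), Gdim (vii°).
Matching root and quality in both lists: Bbm, Db.
That gives 2 common triads.

2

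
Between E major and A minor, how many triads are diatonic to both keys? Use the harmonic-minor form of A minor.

Diatonic triads of E major: E major (I), F♯ minor (ii), G♯ minor (iii), A major (IV), B major (V), C♯ minor (vi), D♯ diminished (vii°).
Diatonic triads of A minor (harmonic minor): A minor (i), B diminished (ii°), C augmented (III+), D minor (iv), E major (V), F major (VI), G♯ diminished (vii°).
Matching root and quality in both lists: E major.
That gives 1 common triad.

1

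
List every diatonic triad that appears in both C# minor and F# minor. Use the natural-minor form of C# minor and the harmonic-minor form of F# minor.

F#m

Triads in C# minor (natural minor): C# minor (i), D# diminished (ii°), E major (III), F# minor (iv), G# minor (v), A major (VI), B major (VII).
Triads in F# minor (harmonic minor): F# minor (i), G# diminished (ii°), A augmented (III+), B minor (iv), C# major (V), D major (VI), E# diminished (vii°).
Shared triads with their functions: F# minor (iv in C# minor, i in F# minor).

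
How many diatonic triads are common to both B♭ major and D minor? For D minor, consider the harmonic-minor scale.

Diatonic triads of B♭ major: B♭ major (I), C minor (ii), D minor (iii), E♭ major (IV), F major (V), G minor (vi), A diminished (vii°).
Diatonic triads of D minor (harmonic minor): D minor (i), E diminished (ii°), F augmented (III+), G minor (iv), A major (V), B♭ major (VI), C♯ diminished (vii°).
Matching root and quality in both lists: B♭ major, D minor, G minor.
That gives 3 common triads.

3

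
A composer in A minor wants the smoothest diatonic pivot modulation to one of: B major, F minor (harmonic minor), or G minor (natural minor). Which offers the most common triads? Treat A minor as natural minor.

Triads of A minor (natural minor): Am (i), Bdim (ii°), C (III), Dm (iv), Em (v), F (VI), G (VII).
B major shares 0: none.
F minor (harmonic minor) shares 1: C.
G minor (natural minor) shares 2: Dm, F.
The most common triads (2) are shared with G minor.

G minor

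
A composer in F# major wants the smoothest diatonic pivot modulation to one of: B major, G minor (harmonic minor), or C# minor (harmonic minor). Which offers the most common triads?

B major

Triads of F# major: F# major (I), G# minor (ii), A# minor (iii), B major (IV), C# major (V), D# minor (vi), E# diminished (vii°).
B major shares 4: F#, G#m, B, D#m.
G minor (harmonic minor) shares 0: none.
C# minor (harmonic minor) shares 0: none.
The most common triads (4) are shared with B major.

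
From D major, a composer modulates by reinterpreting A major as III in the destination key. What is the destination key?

The numeral III denotes a major triad on scale degree 3. With A on degree 3, the tonic of the new key is F♯.
Degree 3 carries a major triad in natural-minor keys, so the destination is F♯ minor.
Check: the diatonic triads of F♯ minor (natural minor) are F♯m (i), G♯dim (ii°), A (III), Bm (iv), C♯m (v), D (VI), E (VII) — A major is indeed III.

F♯ minor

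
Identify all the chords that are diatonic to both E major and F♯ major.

Triads in E major: E (I), F♯m (ii), G♯m (iii), A (IV), B (V), C♯m (vi), D♯dim (vii°).
Triads in F♯ major: F♯ (I), G♯m (ii), A♯m (iii), B (IV), C♯ (V), D♯m (vi), E♯dim (vii°).
Shared triads with their functions: G♯m (iii in E major, ii in F♯ major); B (V in E major, IV in F♯ major).

G♯m, B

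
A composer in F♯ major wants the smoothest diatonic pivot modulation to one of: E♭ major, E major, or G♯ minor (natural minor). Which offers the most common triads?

G♯ minor

Triads of F♯ major: F♯ major (I), G♯ minor (ii), A♯ minor (iii), B major (IV), C♯ major (V), D♯ minor (vi), E♯ diminished (vii°).
E♭ major shares 0: none.
E major shares 2: G♯m, B.
G♯ minor (natural minor) shares 4: F♯, G♯m, B, D♯m.
The most common triads (4) are shared with G♯ minor.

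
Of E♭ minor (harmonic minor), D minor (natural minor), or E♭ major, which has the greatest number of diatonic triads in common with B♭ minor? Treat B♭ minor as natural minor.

Triads of B♭ minor (natural minor): B♭ minor (i), C diminished (ii°), D♭ major (III), E♭ minor (iv), F minor (v), G♭ major (VI), A♭ major (VII).
E♭ minor (harmonic minor) shares 1: E♭m.
D minor (natural minor) shares 0: none.
E♭ major shares 2: Fm, A♭.
The most common triads (2) are shared with E♭ major.

E♭ major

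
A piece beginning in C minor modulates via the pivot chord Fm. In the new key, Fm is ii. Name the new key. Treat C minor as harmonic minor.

The numeral ii denotes a minor triad on scale degree 2. With F on degree 2, the tonic of the new key is Eb.
Degree 2 carries a minor triad in major keys, so the destination is Eb major.
Check: the diatonic triads of Eb major are Eb (I), Fm (ii), Gm (iii), Ab (IV), Bb (V), Cm (vi), Ddim (vii°) — Fm is indeed ii.

Eb major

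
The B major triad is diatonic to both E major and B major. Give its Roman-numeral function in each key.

The scale of E major is E F♯ G♯ A B C♯ D♯; B is degree 5, and the triad built there (B-D♯-F♯) is major, so it is V.
The scale of B major is B C♯ D♯ E F♯ G♯ A♯; B is degree 1, and the triad built there (B-D♯-F♯) is major, so it is I.

V in E major; I in B major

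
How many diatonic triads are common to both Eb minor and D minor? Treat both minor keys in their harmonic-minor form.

Diatonic triads of Eb minor (harmonic minor): Eb minor (i), F diminished (ii°), Gb augmented (III+), Ab minor (iv), Bb major (V), Cb major (VI), D diminished (vii°).
Diatonic triads of D minor (harmonic minor): D minor (i), E diminished (ii°), F augmented (III+), G minor (iv), A major (V), Bb major (VI), C# diminished (vii°).
Matching root and quality in both lists: Bb major.
That gives 1 common triad.

1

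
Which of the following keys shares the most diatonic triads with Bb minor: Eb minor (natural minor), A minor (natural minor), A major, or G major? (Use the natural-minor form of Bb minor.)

Triads of Bb minor (natural minor): Bb minor (i), C diminished (ii°), Db major (III), Eb minor (iv), F minor (v), Gb major (VI), Ab major (VII).
Eb minor (natural minor) shares 4: Bbm, Db, Ebm, Gb.
A minor (natural minor) shares 0: none.
A major shares 0: none.
G major shares 0: none.
The most common triads (4) are shared with Eb minor.

Eb minor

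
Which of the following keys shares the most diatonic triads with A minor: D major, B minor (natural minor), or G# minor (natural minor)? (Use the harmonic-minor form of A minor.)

Triads of A minor (harmonic minor): Am (i), Bdim (ii°), Caug (III+), Dm (iv), E (V), F (VI), G#dim (vii°).
D major shares 0: none.
B minor (natural minor) shares 0: none.
G# minor (natural minor) shares 1: E.
The most common triads (1) are shared with G# minor.

G# minor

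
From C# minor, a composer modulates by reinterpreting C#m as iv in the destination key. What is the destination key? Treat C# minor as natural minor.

G# minor

The numeral iv denotes a minor triad on scale degree 4. With C# on degree 4, the tonic of the new key is G#.
Degree 4 carries a minor triad in minor keys, so the destination is G# minor.
Check: the diatonic triads of G# minor (natural minor) are G#m (i), A#dim (ii°), B (III), C#m (iv), D#m (v), E (VI), F# (VII) — C#m is indeed iv.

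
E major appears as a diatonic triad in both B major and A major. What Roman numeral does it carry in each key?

The scale of B major is B C♯ D♯ E F♯ G♯ A♯; E is degree 4, and the triad built there (E-G♯-B) is major, so it is IV.
The scale of A major is A B C♯ D E F♯ G♯; E is degree 5, and the triad built there (E-G♯-B) is major, so it is V.

IV in B major; V in A major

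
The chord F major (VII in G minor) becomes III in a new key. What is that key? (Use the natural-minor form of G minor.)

The numeral III denotes a major triad on scale degree 3. With F on degree 3, the tonic of the new key is D.
Degree 3 carries a major triad in natural-minor keys, so the destination is D minor.
Check: the diatonic triads of D minor (natural minor) are Dm (i), Edim (ii°), F (III), Gm (iv), Am (v), Bb (VI), C (VII) — F major is indeed III.

D minor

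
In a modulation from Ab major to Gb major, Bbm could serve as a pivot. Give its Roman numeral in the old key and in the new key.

The scale of Ab major is Ab Bb C Db Eb F G; Bb is degree 2, and the triad built there (Bb-Db-F) is minor, so it is ii.
The scale of Gb major is Gb Ab Bb Cb Db Eb F; Bb is degree 3, and the triad built there (Bb-Db-F) is minor, so it is iii.

ii in Ab major; iii in Gb major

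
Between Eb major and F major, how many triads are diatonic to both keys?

2

Diatonic triads of Eb major: Eb (I), Fm (ii), Gm (iii), Ab (IV), Bb (V), Cm (vi), Ddim (vii°).
Diatonic triads of F major: F (I), Gm (ii), Am (iii), Bb (IV), C (V), Dm (vi), Edim (vii°).
Matching root and quality in both lists: Gm, Bb.
That gives 2 common triads.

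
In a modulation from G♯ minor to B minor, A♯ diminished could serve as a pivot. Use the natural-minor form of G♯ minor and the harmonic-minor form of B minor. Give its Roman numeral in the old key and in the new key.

ii° in G♯ minor; vii° in B minor

The scale of G♯ minor (natural minor) is G♯ A♯ B C♯ D♯ E F♯; A♯ is degree 2, and the triad built there (A♯-C♯-E) is diminished, so it is ii°.
The scale of B minor (harmonic minor) is B C♯ D E F♯ G A♯; A♯ is degree 7, and the triad built there (A♯-C♯-E) is diminished, so it is vii°.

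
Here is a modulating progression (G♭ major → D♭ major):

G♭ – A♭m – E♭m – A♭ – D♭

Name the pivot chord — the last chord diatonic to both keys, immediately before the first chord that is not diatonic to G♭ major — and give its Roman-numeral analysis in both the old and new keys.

E♭m — vi in G♭ major, ii in D♭ major

Chords diatonic to G♭ major: G♭, A♭m, B♭m, C♭, D♭, E♭m, Fdim.
Reading the progression, the first chord not in that set is A♭, so the modulation leaves G♭ major there.
The chord immediately before A♭ is E♭m, which is diatonic to both keys: vi in G♭ major and ii in D♭ major.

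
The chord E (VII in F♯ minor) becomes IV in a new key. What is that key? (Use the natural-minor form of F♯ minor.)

B major

The numeral IV denotes a major triad on scale degree 4. With E on degree 4, the tonic of the new key is B.
Degree 4 carries a major triad in major keys, so the destination is B major.
Check: the diatonic triads of B major are B (I), C♯m (ii), D♯m (iii), E (IV), F♯ (V), G♯m (vi), A♯dim (vii°) — E is indeed IV.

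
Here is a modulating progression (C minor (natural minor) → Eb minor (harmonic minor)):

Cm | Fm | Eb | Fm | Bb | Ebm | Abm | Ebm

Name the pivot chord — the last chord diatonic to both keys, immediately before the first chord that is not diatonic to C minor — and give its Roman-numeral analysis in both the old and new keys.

Chords diatonic to C minor: Cm, Ddim, Eb, Fm, Gm, Ab, Bb.
Reading the progression, the first chord not in that set is Ebm, so the modulation leaves C minor there.
The chord immediately before Ebm is Bb, which is diatonic to both keys: VII in C minor and V in Eb minor.

Bb — VII in C minor, V in Eb minor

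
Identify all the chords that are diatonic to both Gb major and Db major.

Triads in Gb major: Gb (I), Abm (ii), Bbm (iii), Cb (IV), Db (V), Ebm (vi), Fdim (vii°).
Triads in Db major: Db (I), Ebm (ii), Fm (iii), Gb (IV), Ab (V), Bbm (vi), Cdim (vii°).
Shared triads with their functions: Gb (I in Gb major, IV in Db major); Bbm (iii in Gb major, vi in Db major); Db (V in Gb major, I in Db major); Ebm (vi in Gb major, ii in Db major).

Gb, Bbm, Db, Ebm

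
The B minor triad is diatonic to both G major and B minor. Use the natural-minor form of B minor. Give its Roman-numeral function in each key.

iii in G major; i in B minor

The scale of G major is G A B C D E F♯; B is degree 3, and the triad built there (B-D-F♯) is minor, so it is iii.
The scale of B minor (natural minor) is B C♯ D E F♯ G A; B is degree 1, and the triad built there (B-D-F♯) is minor, so it is i.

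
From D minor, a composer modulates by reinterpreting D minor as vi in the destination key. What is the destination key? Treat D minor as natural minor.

The numeral vi denotes a minor triad on scale degree 6. With D on degree 6, the tonic of the new key is F.
Degree 6 carries a minor triad in major keys, so the destination is F major.
Check: the diatonic triads of F major are F (I), Gm (ii), Am (iii), Bb (IV), C (V), Dm (vi), Edim (vii°) — D minor is indeed vi.

F major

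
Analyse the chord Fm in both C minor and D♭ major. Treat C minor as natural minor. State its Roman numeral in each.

iv in C minor; iii in D♭ major

The scale of C minor (natural minor) is C D E♭ F G A♭ B♭; F is degree 4, and the triad built there (F-A♭-C) is minor, so it is iv.
The scale of D♭ major is D♭ E♭ F G♭ A♭ B♭ C; F is degree 3, and the triad built there (F-A♭-C) is minor, so it is iii.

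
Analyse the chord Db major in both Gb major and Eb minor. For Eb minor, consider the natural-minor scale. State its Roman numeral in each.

V in Gb major; VII in Eb minor

The scale of Gb major is Gb Ab Bb Cb Db Eb F; Db is degree 5, and the triad built there (Db-F-Ab) is major, so it is V.
The scale of Eb minor (natural minor) is Eb F Gb Ab Bb Cb Db; Db is degree 7, and the triad built there (Db-F-Ab) is major, so it is VII.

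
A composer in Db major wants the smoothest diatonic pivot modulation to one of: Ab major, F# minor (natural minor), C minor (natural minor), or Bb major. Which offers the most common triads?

Triads of Db major: Db major (I), Eb minor (ii), F minor (iii), Gb major (IV), Ab major (V), Bb minor (vi), C diminished (vii°).
Ab major shares 4: Db, Fm, Ab, Bbm.
F# minor (natural minor) shares 0: none.
C minor (natural minor) shares 2: Fm, Ab.
Bb major shares 0: none.
The most common triads (4) are shared with Ab major.

Ab major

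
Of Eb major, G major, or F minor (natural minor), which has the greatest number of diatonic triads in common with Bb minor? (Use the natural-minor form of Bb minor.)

Triads of Bb minor (natural minor): Bbm (i), Cdim (ii°), Db (III), Ebm (iv), Fm (v), Gb (VI), Ab (VII).
Eb major shares 2: Fm, Ab.
G major shares 0: none.
F minor (natural minor) shares 4: Bbm, Db, Fm, Ab.
The most common triads (4) are shared with F minor.

F minor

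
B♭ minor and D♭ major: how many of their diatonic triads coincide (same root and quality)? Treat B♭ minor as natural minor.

7

Diatonic triads of B♭ minor (natural minor): B♭ minor (i), C diminished (ii°), D♭ major (III), E♭ minor (iv), F minor (v), G♭ major (VI), A♭ major (VII).
Diatonic triads of D♭ major: D♭ major (I), E♭ minor (ii), F minor (iii), G♭ major (IV), A♭ major (V), B♭ minor (vi), C diminished (vii°).
Matching root and quality in both lists: B♭ minor, C diminished, D♭ major, E♭ minor, F minor, G♭ major, A♭ major.
That gives 7 common triads.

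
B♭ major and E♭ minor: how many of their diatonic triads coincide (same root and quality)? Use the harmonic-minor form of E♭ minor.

1

Diatonic triads of B♭ major: B♭ major (I), C minor (ii), D minor (iii), E♭ major (IV), F major (V), G minor (vi), A diminished (vii°).
Diatonic triads of E♭ minor (harmonic minor): E♭ minor (i), F diminished (ii°), G♭ augmented (III+), A♭ minor (iv), B♭ major (V), C♭ major (VI), D diminished (vii°).
Matching root and quality in both lists: B♭ major.
That gives 1 common triad.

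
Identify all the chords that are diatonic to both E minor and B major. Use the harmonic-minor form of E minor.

B

Triads in E minor (harmonic minor): Em (i), F#dim (ii°), Gaug (III+), Am (iv), B (V), C (VI), D#dim (vii°).
Triads in B major: B (I), C#m (ii), D#m (iii), E (IV), F# (V), G#m (vi), A#dim (vii°).
Shared triads with their functions: B (V in E minor, I in B major).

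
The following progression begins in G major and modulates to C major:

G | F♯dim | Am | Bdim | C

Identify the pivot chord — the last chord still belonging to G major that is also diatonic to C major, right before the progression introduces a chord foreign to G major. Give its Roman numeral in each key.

Chords diatonic to G major: G, Am, Bm, C, D, Em, F♯dim.
Reading the progression, the first chord not in that set is Bdim, so the modulation leaves G major there.
The chord immediately before Bdim is Am, which is diatonic to both keys: ii in G major and vi in C major.

Am — ii in G major, vi in C major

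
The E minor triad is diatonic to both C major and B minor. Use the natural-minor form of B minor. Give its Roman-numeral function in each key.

The scale of C major is C D E F G A B; E is degree 3, and the triad built there (E-G-B) is minor, so it is iii.
The scale of B minor (natural minor) is B C# D E F# G A; E is degree 4, and the triad built there (E-G-B) is minor, so it is iv.

iii in C major; iv in B minor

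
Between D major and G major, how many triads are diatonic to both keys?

4

Diatonic triads of D major: D (I), Em (ii), F#m (iii), G (IV), A (V), Bm (vi), C#dim (vii°).
Diatonic triads of G major: G (I), Am (ii), Bm (iii), C (IV), D (V), Em (vi), F#dim (vii°).
Matching root and quality in both lists: D, Em, G, Bm.
That gives 4 common triads.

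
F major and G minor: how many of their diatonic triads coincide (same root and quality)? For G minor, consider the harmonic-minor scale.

1

Diatonic triads of F major: F (I), Gm (ii), Am (iii), Bb (IV), C (V), Dm (vi), Edim (vii°).
Diatonic triads of G minor (harmonic minor): Gm (i), Adim (ii°), Bbaug (III+), Cm (iv), D (V), Eb (VI), F#dim (vii°).
Matching root and quality in both lists: Gm.
That gives 1 common triad.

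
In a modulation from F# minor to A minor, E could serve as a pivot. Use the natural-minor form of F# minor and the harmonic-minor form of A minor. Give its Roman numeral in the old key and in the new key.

VII in F# minor; V in A minor

The scale of F# minor (natural minor) is F# G# A B C# D E; E is degree 7, and the triad built there (E-G#-B) is major, so it is VII.
The scale of A minor (harmonic minor) is A B C D E F G#; E is degree 5, and the triad built there (E-G#-B) is major, so it is V.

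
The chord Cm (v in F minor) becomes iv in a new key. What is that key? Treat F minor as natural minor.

G minor

The numeral iv denotes a minor triad on scale degree 4. With C on degree 4, the tonic of the new key is G.
Degree 4 carries a minor triad in minor keys, so the destination is G minor.
Check: the diatonic triads of G minor (natural minor) are Gm (i), Adim (ii°), Bb (III), Cm (iv), Dm (v), Eb (VI), F (VII) — Cm is indeed iv.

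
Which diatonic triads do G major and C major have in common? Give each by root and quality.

Triads in G major: G (I), Am (ii), Bm (iii), C (IV), D (V), Em (vi), F♯dim (vii°).
Triads in C major: C (I), Dm (ii), Em (iii), F (IV), G (V), Am (vi), Bdim (vii°).
Shared triads with their functions: G (I in G major, V in C major); Am (ii in G major, vi in C major); C (IV in G major, I in C major); Em (vi in G major, iii in C major).

G, Am, C, Em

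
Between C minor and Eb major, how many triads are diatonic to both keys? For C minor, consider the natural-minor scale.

7

Diatonic triads of C minor (natural minor): Cm (i), Ddim (ii°), Eb (III), Fm (iv), Gm (v), Ab (VI), Bb (VII).
Diatonic triads of Eb major: Eb (I), Fm (ii), Gm (iii), Ab (IV), Bb (V), Cm (vi), Ddim (vii°).
Matching root and quality in both lists: Cm, Ddim, Eb, Fm, Gm, Ab, Bb.
That gives 7 common triads.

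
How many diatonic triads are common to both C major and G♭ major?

0

Diatonic triads of C major: C (I), Dm (ii), Em (iii), F (IV), G (V), Am (vi), Bdim (vii°).
Diatonic triads of G♭ major: G♭ (I), A♭m (ii), B♭m (iii), C♭ (IV), D♭ (V), E♭m (vi), Fdim (vii°).
No triad has the same root and quality in both keys.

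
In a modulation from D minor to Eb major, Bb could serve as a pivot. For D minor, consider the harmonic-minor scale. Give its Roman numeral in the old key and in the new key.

The scale of D minor (harmonic minor) is D E F G A Bb C#; Bb is degree 6, and the triad built there (Bb-D-F) is major, so it is VI.
The scale of Eb major is Eb F G Ab Bb C D; Bb is degree 5, and the triad built there (Bb-D-F) is major, so it is V.

VI in D minor; V in Eb major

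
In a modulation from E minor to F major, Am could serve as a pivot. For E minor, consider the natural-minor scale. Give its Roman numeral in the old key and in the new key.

iv in E minor; iii in F major

The scale of E minor (natural minor) is E F# G A B C D; A is degree 4, and the triad built there (A-C-E) is minor, so it is iv.
The scale of F major is F G A Bb C D E; A is degree 3, and the triad built there (A-C-E) is minor, so it is iii.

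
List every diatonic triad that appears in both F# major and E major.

G#m, B

Triads in F# major: F# (I), G#m (ii), A#m (iii), B (IV), C# (V), D#m (vi), E#dim (vii°).
Triads in E major: E (I), F#m (ii), G#m (iii), A (IV), B (V), C#m (vi), D#dim (vii°).
Shared triads with their functions: G#m (ii in F# major, iii in E major); B (IV in F# major, V in E major).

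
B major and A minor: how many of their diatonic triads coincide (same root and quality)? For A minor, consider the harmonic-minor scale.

Diatonic triads of B major: B (I), C#m (ii), D#m (iii), E (IV), F# (V), G#m (vi), A#dim (vii°).
Diatonic triads of A minor (harmonic minor): Am (i), Bdim (ii°), Caug (III+), Dm (iv), E (V), F (VI), G#dim (vii°).
Matching root and quality in both lists: E.
That gives 1 common triad.

1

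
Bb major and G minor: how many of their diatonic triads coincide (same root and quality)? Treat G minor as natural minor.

Diatonic triads of Bb major: Bb (I), Cm (ii), Dm (iii), Eb (IV), F (V), Gm (vi), Adim (vii°).
Diatonic triads of G minor (natural minor): Gm (i), Adim (ii°), Bb (III), Cm (iv), Dm (v), Eb (VI), F (VII).
Matching root and quality in both lists: Bb, Cm, Dm, Eb, F, Gm, Adim.
That gives 7 common triads.

7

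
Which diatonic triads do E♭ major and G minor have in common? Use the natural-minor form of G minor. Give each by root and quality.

E♭, Gm, B♭, Cm

Triads in E♭ major: E♭ (I), Fm (ii), Gm (iii), A♭ (IV), B♭ (V), Cm (vi), Ddim (vii°).
Triads in G minor (natural minor): Gm (i), Adim (ii°), B♭ (III), Cm (iv), Dm (v), E♭ (VI), F (VII).
Shared triads with their functions: E♭ (I in E♭ major, VI in G minor); Gm (iii in E♭ major, i in G minor); B♭ (V in E♭ major, III in G minor); Cm (vi in E♭ major, iv in G minor).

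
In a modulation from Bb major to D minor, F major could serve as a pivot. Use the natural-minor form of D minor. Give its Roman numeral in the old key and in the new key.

V in Bb major; III in D minor

The scale of Bb major is Bb C D Eb F G A; F is degree 5, and the triad built there (F-A-C) is major, so it is V.
The scale of D minor (natural minor) is D E F G A Bb C; F is degree 3, and the triad built there (F-A-C) is major, so it is III.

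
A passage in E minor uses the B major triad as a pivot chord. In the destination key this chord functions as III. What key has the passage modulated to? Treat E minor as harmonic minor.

The numeral III denotes a major triad on scale degree 3. With B on degree 3, the tonic of the new key is G#.
Degree 3 carries a major triad in natural-minor keys, so the destination is G# minor.
Check: the diatonic triads of G# minor (natural minor) are G#m (i), A#dim (ii°), B (III), C#m (iv), D#m (v), E (VI), F# (VII) — B major is indeed III.

G# minor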